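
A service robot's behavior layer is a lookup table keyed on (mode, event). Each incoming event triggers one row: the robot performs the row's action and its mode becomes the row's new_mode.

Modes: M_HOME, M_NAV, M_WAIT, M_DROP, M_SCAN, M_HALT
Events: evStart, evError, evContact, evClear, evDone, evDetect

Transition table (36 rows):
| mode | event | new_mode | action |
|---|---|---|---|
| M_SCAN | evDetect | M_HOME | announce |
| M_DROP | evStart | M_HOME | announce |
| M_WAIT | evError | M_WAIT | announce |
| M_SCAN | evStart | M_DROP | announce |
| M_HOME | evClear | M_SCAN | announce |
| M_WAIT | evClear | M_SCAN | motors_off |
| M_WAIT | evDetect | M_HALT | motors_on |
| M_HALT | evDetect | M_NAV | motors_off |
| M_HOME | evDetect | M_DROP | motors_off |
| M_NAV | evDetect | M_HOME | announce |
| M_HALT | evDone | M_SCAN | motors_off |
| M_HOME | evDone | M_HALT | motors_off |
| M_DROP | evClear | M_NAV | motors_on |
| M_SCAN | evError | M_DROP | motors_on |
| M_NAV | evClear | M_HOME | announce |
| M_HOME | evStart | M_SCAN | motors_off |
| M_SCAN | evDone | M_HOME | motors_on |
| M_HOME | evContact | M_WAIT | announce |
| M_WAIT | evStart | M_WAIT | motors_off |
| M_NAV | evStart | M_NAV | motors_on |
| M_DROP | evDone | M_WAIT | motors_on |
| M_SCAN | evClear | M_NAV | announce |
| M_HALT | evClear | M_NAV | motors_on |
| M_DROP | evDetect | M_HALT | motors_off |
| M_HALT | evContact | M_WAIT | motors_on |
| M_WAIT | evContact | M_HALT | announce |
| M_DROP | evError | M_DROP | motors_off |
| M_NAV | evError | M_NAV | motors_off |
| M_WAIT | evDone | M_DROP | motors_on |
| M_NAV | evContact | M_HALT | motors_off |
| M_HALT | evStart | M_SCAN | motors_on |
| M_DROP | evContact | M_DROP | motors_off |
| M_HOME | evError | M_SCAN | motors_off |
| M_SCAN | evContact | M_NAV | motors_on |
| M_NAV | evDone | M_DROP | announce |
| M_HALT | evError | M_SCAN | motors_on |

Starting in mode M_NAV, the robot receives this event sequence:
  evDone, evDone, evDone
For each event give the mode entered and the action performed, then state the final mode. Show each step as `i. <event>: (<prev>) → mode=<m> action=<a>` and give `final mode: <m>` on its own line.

final mode: M_DROP

1. evDone: (M_NAV) → mode=M_DROP action=announce
2. evDone: (M_DROP) → mode=M_WAIT action=motors_on
3. evDone: (M_WAIT) → mode=M_DROP action=motors_on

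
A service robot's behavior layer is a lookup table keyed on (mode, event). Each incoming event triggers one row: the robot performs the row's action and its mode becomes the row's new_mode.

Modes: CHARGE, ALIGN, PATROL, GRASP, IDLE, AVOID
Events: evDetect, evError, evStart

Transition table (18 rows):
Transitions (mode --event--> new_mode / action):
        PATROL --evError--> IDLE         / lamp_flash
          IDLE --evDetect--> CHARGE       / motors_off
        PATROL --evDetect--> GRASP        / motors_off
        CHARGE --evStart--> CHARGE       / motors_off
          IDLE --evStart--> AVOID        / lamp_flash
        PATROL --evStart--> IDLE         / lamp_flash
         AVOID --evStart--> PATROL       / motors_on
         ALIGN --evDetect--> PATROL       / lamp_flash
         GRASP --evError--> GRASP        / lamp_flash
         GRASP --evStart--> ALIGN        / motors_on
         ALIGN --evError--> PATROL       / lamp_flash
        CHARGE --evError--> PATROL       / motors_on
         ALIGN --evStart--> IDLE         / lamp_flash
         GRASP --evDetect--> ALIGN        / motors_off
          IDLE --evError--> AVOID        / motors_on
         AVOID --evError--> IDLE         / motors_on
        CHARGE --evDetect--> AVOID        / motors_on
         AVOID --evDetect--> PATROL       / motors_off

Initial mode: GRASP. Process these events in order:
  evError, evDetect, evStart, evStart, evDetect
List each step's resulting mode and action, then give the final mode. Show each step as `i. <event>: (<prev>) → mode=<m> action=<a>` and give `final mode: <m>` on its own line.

1. evError: (GRASP) → mode=GRASP action=lamp_flash
2. evDetect: (GRASP) → mode=ALIGN action=motors_off
3. evStart: (ALIGN) → mode=IDLE action=lamp_flash
4. evStart: (IDLE) → mode=AVOID action=lamp_flash
5. evDetect: (AVOID) → mode=PATROL action=motors_off

final mode: PATROL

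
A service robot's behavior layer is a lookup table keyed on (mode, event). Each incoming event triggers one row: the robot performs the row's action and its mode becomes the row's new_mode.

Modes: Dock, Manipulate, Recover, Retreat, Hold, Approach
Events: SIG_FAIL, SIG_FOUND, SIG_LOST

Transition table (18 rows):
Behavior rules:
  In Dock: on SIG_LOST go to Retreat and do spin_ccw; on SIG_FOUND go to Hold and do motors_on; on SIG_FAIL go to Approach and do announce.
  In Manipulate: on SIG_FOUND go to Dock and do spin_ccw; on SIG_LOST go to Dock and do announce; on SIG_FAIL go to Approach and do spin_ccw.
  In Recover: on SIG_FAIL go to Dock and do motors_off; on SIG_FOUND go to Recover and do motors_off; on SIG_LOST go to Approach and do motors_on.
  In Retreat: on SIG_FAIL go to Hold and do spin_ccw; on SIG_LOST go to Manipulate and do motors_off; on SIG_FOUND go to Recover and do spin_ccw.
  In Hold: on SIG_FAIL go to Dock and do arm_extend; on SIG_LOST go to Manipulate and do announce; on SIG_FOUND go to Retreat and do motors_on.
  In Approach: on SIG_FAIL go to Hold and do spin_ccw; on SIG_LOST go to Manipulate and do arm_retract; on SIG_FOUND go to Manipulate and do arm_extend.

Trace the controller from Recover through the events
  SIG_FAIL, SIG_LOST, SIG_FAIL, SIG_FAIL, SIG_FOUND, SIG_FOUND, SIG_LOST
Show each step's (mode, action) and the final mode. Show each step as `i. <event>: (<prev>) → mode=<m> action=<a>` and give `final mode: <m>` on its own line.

final mode: Manipulate

1. SIG_FAIL: (Recover) → mode=Dock action=motors_off
2. SIG_LOST: (Dock) → mode=Retreat action=spin_ccw
3. SIG_FAIL: (Retreat) → mode=Hold action=spin_ccw
4. SIG_FAIL: (Hold) → mode=Dock action=arm_extend
5. SIG_FOUND: (Dock) → mode=Hold action=motors_on
6. SIG_FOUND: (Hold) → mode=Retreat action=motors_on
7. SIG_LOST: (Retreat) → mode=Manipulate action=motors_off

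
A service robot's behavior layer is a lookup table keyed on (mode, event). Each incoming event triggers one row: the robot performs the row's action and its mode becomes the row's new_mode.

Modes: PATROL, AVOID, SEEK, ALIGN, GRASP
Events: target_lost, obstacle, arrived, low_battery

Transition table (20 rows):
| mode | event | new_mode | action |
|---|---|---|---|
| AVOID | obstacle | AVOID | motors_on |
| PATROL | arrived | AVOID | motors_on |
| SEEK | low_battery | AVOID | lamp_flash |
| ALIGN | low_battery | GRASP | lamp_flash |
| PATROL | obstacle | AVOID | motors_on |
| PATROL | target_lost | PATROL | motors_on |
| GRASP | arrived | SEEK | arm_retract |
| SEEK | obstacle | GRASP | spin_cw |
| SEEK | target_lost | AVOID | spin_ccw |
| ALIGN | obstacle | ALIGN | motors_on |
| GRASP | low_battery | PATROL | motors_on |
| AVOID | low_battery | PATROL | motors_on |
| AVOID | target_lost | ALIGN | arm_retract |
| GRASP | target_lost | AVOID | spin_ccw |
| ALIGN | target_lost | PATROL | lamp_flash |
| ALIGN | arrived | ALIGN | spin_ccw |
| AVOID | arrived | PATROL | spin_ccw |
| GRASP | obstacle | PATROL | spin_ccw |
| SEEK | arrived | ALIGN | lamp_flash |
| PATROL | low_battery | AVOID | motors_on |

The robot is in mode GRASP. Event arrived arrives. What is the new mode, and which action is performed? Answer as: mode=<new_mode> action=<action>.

current mode = GRASP; filter table to that mode:
  (GRASP, arrived) → (SEEK, arm_retract)  ← event matches
  (GRASP, low_battery) → (PATROL, motors_on)
  (GRASP, target_lost) → (AVOID, spin_ccw)
  (GRASP, obstacle) → (PATROL, spin_ccw)
event = arrived selects (SEEK, arm_retract)

mode=SEEK action=arm_retract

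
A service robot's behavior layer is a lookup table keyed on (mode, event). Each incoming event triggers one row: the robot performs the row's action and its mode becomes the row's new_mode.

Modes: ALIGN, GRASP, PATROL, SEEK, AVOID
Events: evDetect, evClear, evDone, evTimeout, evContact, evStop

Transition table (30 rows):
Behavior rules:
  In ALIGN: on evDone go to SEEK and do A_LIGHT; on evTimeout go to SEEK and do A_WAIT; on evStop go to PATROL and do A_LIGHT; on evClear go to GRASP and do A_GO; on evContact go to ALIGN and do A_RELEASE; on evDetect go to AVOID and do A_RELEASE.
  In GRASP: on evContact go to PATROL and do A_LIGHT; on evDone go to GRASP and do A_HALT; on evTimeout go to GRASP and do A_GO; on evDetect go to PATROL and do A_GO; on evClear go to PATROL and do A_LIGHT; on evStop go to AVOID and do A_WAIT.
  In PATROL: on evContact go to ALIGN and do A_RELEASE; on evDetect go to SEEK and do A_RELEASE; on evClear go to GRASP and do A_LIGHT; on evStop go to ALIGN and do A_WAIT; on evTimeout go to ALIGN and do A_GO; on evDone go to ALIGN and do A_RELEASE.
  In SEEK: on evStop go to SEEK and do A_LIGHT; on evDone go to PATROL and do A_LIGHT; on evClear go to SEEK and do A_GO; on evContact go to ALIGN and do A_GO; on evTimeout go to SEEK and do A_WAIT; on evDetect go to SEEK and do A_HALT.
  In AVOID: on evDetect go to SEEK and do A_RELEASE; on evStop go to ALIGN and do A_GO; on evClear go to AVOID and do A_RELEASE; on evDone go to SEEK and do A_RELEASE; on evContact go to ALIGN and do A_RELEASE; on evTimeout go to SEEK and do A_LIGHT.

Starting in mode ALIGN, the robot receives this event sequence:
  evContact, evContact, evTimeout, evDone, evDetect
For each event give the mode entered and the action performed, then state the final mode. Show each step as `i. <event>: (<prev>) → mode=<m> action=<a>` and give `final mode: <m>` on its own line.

final mode: SEEK

1. evContact: (ALIGN) → mode=ALIGN action=A_RELEASE
2. evContact: (ALIGN) → mode=ALIGN action=A_RELEASE
3. evTimeout: (ALIGN) → mode=SEEK action=A_WAIT
4. evDone: (SEEK) → mode=PATROL action=A_LIGHT
5. evDetect: (PATROL) → mode=SEEK action=A_RELEASE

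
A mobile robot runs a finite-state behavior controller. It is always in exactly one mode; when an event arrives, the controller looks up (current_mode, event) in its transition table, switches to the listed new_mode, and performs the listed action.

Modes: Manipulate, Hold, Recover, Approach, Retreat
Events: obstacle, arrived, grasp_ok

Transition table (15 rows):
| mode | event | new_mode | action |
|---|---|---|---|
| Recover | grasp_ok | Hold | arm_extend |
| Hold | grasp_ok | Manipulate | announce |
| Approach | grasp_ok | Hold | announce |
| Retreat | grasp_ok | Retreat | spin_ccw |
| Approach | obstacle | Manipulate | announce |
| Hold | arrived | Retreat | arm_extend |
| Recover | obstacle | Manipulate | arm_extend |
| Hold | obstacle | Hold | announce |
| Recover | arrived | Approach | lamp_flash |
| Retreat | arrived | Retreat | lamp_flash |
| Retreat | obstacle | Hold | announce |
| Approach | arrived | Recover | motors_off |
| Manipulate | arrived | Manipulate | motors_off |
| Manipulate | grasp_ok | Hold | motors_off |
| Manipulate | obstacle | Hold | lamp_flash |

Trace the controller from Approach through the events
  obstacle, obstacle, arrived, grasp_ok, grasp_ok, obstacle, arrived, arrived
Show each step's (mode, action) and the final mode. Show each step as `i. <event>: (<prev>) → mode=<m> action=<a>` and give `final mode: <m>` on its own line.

final mode: Retreat

1. obstacle: (Approach) → mode=Manipulate action=announce
2. obstacle: (Manipulate) → mode=Hold action=lamp_flash
3. arrived: (Hold) → mode=Retreat action=arm_extend
4. grasp_ok: (Retreat) → mode=Retreat action=spin_ccw
5. grasp_ok: (Retreat) → mode=Retreat action=spin_ccw
6. obstacle: (Retreat) → mode=Hold action=announce
7. arrived: (Hold) → mode=Retreat action=arm_extend
8. arrived: (Retreat) → mode=Retreat action=lamp_flash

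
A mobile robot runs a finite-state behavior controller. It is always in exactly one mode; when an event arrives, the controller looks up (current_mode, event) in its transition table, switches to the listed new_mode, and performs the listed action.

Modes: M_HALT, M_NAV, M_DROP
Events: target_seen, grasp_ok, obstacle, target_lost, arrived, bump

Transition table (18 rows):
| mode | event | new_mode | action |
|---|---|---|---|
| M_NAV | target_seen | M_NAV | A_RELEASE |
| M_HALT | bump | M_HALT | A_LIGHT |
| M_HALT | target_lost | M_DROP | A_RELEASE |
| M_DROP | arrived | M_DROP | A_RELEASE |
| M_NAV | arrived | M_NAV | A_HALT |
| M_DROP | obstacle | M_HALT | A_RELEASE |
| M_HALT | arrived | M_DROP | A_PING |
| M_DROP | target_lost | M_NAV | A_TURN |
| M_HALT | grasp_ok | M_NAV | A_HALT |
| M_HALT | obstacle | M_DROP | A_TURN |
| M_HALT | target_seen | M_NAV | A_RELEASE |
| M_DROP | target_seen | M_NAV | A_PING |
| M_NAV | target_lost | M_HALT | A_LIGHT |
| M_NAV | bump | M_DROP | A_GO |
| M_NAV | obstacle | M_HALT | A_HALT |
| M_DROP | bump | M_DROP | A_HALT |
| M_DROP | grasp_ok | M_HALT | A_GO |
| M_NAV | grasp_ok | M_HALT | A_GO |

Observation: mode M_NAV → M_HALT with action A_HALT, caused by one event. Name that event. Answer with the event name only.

try target_seen: (M_NAV, target_seen) → (M_NAV, A_RELEASE)
try grasp_ok: (M_NAV, grasp_ok) → (M_HALT, A_GO)
try obstacle: (M_NAV, obstacle) → (M_HALT, A_HALT)  ← matches
try target_lost: (M_NAV, target_lost) → (M_HALT, A_LIGHT)
try arrived: (M_NAV, arrived) → (M_NAV, A_HALT)
try bump: (M_NAV, bump) → (M_DROP, A_GO)

obstacle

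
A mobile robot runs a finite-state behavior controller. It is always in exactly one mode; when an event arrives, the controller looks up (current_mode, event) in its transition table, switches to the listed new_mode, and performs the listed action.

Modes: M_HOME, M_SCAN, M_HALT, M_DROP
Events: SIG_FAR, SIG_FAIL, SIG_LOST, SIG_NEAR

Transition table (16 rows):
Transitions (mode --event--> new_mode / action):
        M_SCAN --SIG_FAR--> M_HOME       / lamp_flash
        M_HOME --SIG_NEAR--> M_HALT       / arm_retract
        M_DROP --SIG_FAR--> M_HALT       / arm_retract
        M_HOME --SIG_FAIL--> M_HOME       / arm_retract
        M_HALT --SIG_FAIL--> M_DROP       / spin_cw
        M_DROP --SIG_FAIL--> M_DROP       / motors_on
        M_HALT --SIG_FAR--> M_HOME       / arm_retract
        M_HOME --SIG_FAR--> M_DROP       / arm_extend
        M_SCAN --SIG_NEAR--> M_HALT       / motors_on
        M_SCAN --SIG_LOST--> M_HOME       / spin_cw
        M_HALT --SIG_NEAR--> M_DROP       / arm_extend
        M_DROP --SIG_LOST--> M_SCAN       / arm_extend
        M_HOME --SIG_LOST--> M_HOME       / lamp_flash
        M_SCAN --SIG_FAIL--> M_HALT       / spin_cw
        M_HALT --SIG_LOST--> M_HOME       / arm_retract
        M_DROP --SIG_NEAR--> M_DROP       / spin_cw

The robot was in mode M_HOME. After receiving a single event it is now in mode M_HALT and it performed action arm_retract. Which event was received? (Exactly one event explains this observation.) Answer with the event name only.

SIG_NEAR

try SIG_FAR: (M_HOME, SIG_FAR) → (M_DROP, arm_extend)
try SIG_FAIL: (M_HOME, SIG_FAIL) → (M_HOME, arm_retract)
try SIG_LOST: (M_HOME, SIG_LOST) → (M_HOME, lamp_flash)
try SIG_NEAR: (M_HOME, SIG_NEAR) → (M_HALT, arm_retract)  ← matches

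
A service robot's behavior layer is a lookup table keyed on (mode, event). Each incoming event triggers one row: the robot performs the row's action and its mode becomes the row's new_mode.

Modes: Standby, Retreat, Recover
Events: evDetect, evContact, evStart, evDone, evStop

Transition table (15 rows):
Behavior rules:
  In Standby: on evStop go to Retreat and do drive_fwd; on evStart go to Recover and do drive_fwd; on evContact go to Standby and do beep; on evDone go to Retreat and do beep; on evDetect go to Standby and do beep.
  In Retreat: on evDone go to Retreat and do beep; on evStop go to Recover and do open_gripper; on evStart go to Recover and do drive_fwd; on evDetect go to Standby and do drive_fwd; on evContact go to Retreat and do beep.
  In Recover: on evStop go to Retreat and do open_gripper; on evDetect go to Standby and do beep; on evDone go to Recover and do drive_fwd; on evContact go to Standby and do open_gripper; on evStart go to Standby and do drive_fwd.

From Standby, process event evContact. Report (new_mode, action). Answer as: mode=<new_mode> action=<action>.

current mode = Standby; filter table to that mode:
  (Standby, evStop) → (Retreat, drive_fwd)
  (Standby, evStart) → (Recover, drive_fwd)
  (Standby, evContact) → (Standby, beep)  ← event matches
  (Standby, evDone) → (Retreat, beep)
  (Standby, evDetect) → (Standby, beep)
event = evContact selects (Standby, beep)

mode=Standby action=beep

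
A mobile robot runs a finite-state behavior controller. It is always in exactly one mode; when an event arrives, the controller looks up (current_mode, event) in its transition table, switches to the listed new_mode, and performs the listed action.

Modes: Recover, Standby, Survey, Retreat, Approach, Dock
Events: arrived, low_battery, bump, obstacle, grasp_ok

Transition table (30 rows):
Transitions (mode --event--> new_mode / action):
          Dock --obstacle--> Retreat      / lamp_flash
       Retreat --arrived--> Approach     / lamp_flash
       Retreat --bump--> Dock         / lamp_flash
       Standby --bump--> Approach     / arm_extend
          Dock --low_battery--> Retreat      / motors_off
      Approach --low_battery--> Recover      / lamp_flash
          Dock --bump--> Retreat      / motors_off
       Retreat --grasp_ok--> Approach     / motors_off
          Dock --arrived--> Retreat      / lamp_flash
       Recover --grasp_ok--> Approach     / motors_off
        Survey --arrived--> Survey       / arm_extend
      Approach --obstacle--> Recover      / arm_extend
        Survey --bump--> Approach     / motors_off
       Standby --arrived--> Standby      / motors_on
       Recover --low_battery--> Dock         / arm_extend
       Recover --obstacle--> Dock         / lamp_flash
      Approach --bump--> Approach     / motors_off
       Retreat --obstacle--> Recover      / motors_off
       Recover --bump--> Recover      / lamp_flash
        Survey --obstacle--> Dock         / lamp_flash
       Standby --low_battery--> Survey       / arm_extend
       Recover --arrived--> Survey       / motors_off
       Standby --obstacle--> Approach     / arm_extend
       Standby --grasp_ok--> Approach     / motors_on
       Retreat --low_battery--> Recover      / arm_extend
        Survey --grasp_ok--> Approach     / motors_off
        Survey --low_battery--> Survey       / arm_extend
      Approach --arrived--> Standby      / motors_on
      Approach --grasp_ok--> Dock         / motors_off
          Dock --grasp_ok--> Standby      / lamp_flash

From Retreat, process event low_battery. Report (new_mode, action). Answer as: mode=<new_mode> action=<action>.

mode=Recover action=arm_extend

current mode = Retreat; filter table to that mode:
  (Retreat, arrived) → (Approach, lamp_flash)
  (Retreat, bump) → (Dock, lamp_flash)
  (Retreat, grasp_ok) → (Approach, motors_off)
  (Retreat, obstacle) → (Recover, motors_off)
  (Retreat, low_battery) → (Recover, arm_extend)  ← event matches
event = low_battery selects (Recover, arm_extend)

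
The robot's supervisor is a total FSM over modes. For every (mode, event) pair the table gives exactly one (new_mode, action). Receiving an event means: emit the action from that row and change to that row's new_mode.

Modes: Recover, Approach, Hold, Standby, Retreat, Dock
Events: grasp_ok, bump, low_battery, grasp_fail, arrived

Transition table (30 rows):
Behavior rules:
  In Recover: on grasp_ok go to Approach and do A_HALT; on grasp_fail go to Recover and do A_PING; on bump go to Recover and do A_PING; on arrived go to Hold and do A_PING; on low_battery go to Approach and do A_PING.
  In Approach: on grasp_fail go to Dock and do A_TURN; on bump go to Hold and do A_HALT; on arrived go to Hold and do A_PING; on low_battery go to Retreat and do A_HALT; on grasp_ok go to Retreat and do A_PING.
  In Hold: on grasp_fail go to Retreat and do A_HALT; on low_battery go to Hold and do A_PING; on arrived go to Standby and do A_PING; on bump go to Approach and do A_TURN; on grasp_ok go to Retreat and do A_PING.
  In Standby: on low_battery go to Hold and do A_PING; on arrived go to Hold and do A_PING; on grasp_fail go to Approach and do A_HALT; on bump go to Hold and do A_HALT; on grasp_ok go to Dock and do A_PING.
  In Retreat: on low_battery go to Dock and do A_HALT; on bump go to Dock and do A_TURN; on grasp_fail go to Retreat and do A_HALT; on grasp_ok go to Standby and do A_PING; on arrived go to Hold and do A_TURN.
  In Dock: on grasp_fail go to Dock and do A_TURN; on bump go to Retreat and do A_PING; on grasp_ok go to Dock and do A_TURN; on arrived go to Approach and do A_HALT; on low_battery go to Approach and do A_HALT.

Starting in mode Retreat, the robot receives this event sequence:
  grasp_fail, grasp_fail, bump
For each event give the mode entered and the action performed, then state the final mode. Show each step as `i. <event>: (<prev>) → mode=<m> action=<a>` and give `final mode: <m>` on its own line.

final mode: Dock

1. grasp_fail: (Retreat) → mode=Retreat action=A_HALT
2. grasp_fail: (Retreat) → mode=Retreat action=A_HALT
3. bump: (Retreat) → mode=Dock action=A_TURN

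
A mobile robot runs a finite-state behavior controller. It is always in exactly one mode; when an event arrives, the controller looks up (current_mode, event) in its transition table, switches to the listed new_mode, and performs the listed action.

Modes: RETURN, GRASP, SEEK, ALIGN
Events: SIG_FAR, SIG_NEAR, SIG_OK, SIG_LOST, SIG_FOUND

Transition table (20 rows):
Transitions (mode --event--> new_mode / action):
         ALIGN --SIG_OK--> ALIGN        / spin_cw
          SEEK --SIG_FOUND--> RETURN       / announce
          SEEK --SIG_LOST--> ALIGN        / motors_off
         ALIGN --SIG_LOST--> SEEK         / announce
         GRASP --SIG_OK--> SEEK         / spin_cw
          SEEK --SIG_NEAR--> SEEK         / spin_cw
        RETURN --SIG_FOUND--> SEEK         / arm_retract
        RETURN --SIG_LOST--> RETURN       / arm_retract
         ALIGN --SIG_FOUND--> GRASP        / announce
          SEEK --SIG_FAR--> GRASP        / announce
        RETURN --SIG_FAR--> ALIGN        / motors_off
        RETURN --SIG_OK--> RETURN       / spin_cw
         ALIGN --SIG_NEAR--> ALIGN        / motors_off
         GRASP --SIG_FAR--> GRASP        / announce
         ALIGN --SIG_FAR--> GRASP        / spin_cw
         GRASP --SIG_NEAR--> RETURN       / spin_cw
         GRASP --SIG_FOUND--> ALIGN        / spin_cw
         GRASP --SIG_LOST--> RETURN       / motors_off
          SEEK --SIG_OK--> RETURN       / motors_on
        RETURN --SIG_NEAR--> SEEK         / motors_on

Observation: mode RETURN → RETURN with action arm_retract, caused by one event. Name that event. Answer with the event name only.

SIG_LOST

try SIG_FAR: (RETURN, SIG_FAR) → (ALIGN, motors_off)
try SIG_NEAR: (RETURN, SIG_NEAR) → (SEEK, motors_on)
try SIG_OK: (RETURN, SIG_OK) → (RETURN, spin_cw)
try SIG_LOST: (RETURN, SIG_LOST) → (RETURN, arm_retract)  ← matches
try SIG_FOUND: (RETURN, SIG_FOUND) → (SEEK, arm_retract)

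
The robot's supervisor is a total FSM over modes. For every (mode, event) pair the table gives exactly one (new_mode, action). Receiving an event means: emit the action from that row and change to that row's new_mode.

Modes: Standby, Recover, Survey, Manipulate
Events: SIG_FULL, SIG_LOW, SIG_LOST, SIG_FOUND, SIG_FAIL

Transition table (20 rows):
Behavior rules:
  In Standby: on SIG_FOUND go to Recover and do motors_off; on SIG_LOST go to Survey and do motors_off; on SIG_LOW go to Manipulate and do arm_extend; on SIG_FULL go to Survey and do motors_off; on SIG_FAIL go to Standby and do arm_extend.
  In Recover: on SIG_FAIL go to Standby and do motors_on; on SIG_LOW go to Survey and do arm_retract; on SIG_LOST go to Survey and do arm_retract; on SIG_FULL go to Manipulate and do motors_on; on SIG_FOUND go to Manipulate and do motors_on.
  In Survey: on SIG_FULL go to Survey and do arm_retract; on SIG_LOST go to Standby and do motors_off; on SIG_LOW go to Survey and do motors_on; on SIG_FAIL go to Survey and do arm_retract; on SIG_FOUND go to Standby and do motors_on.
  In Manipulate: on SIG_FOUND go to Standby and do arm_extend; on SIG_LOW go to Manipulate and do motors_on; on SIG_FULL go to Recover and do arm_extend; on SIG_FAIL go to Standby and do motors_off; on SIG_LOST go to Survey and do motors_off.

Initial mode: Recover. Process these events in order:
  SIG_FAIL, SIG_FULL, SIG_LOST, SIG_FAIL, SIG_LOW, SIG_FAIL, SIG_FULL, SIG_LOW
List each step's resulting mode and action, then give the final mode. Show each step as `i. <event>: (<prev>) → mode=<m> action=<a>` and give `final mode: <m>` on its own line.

final mode: Survey

1. SIG_FAIL: (Recover) → mode=Standby action=motors_on
2. SIG_FULL: (Standby) → mode=Survey action=motors_off
3. SIG_LOST: (Survey) → mode=Standby action=motors_off
4. SIG_FAIL: (Standby) → mode=Standby action=arm_extend
5. SIG_LOW: (Standby) → mode=Manipulate action=arm_extend
6. SIG_FAIL: (Manipulate) → mode=Standby action=motors_off
7. SIG_FULL: (Standby) → mode=Survey action=motors_off
8. SIG_LOW: (Survey) → mode=Survey action=motors_on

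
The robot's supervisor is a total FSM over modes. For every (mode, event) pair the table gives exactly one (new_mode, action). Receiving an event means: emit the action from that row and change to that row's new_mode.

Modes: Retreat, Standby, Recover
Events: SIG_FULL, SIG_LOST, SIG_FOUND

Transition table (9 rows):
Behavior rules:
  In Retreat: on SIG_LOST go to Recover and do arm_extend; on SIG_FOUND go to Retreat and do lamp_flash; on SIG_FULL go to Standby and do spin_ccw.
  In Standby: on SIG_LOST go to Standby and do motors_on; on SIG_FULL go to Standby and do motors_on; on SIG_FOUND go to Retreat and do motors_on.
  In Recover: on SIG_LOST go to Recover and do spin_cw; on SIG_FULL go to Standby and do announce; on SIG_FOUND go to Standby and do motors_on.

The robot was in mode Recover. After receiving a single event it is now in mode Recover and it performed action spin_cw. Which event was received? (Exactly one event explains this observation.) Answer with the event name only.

SIG_LOST

try SIG_FULL: (Recover, SIG_FULL) → (Standby, announce)
try SIG_LOST: (Recover, SIG_LOST) → (Recover, spin_cw)  ← matches
try SIG_FOUND: (Recover, SIG_FOUND) → (Standby, motors_on)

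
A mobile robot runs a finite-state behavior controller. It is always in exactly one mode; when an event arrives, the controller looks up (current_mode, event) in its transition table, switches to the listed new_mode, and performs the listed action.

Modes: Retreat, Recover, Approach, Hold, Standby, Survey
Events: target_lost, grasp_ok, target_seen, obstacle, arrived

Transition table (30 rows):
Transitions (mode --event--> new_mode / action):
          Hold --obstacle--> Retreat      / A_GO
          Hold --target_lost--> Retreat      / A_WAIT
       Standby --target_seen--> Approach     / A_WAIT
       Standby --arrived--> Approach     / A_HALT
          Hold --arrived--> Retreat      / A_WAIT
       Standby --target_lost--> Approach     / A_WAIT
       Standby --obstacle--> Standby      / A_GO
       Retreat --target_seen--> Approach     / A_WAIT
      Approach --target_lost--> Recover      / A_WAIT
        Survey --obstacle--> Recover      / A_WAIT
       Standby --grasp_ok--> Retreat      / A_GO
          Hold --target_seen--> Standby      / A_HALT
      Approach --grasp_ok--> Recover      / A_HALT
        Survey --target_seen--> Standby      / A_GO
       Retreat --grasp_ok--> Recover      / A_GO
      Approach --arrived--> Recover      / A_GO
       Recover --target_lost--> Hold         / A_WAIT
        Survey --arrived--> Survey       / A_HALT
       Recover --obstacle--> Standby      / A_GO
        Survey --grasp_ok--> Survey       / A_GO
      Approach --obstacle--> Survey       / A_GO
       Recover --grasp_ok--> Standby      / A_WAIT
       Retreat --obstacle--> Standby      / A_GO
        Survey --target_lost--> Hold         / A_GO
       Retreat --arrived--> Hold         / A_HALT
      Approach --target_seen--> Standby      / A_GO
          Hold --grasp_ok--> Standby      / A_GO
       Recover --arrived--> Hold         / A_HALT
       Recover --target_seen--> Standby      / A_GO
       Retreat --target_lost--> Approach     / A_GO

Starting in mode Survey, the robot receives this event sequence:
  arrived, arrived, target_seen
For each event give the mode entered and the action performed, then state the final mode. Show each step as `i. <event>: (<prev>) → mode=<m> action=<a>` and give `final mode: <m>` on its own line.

final mode: Standby

1. arrived: (Survey) → mode=Survey action=A_HALT
2. arrived: (Survey) → mode=Survey action=A_HALT
3. target_seen: (Survey) → mode=Standby action=A_GO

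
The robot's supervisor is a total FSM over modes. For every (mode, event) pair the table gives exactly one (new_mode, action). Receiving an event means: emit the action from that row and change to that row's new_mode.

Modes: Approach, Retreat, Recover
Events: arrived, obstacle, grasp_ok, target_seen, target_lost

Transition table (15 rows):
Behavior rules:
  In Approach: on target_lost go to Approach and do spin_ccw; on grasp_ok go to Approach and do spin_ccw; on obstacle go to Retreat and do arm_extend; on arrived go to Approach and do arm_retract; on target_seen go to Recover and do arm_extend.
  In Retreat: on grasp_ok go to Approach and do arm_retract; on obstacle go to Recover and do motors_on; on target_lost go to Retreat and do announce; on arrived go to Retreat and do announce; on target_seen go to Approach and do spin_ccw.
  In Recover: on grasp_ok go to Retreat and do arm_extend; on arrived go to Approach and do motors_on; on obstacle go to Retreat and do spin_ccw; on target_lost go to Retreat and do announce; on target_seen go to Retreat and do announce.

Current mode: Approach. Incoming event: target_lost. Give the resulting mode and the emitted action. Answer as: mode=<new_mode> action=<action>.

mode=Approach action=spin_ccw

current mode = Approach; filter table to that mode:
  (Approach, target_lost) → (Approach, spin_ccw)  ← event matches
  (Approach, grasp_ok) → (Approach, spin_ccw)
  (Approach, obstacle) → (Retreat, arm_extend)
  (Approach, arrived) → (Approach, arm_retract)
  (Approach, target_seen) → (Recover, arm_extend)
event = target_lost selects (Approach, spin_ccw)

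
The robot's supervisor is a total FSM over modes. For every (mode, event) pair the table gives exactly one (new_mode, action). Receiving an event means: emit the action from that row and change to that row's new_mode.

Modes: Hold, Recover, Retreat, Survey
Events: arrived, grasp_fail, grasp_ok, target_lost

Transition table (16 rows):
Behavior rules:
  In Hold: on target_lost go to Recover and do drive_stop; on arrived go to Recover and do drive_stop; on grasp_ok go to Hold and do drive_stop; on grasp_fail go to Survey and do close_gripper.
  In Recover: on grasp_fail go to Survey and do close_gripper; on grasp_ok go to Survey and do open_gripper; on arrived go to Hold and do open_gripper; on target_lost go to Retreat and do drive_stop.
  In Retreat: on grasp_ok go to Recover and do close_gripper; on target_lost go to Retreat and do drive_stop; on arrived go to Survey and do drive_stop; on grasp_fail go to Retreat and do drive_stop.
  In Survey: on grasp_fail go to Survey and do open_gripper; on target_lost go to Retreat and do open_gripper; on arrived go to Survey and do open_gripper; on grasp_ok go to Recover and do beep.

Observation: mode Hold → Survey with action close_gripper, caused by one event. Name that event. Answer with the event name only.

grasp_fail

try arrived: (Hold, arrived) → (Recover, drive_stop)
try grasp_fail: (Hold, grasp_fail) → (Survey, close_gripper)  ← matches
try grasp_ok: (Hold, grasp_ok) → (Hold, drive_stop)
try target_lost: (Hold, target_lost) → (Recover, drive_stop)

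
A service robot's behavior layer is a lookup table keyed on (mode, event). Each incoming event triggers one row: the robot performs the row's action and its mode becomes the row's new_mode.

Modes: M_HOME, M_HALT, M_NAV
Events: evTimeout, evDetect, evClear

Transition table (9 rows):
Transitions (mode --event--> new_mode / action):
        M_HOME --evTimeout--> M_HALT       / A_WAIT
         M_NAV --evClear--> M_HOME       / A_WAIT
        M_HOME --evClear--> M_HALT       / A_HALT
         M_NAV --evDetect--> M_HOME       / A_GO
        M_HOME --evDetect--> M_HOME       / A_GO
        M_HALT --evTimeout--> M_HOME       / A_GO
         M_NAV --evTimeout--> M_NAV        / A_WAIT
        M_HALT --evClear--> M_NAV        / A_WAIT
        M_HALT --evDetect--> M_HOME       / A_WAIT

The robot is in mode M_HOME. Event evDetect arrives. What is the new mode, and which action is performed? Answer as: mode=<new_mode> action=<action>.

mode=M_HOME action=A_GO

current mode = M_HOME; filter table to that mode:
  (M_HOME, evTimeout) → (M_HALT, A_WAIT)
  (M_HOME, evClear) → (M_HALT, A_HALT)
  (M_HOME, evDetect) → (M_HOME, A_GO)  ← event matches
event = evDetect selects (M_HOME, A_GO)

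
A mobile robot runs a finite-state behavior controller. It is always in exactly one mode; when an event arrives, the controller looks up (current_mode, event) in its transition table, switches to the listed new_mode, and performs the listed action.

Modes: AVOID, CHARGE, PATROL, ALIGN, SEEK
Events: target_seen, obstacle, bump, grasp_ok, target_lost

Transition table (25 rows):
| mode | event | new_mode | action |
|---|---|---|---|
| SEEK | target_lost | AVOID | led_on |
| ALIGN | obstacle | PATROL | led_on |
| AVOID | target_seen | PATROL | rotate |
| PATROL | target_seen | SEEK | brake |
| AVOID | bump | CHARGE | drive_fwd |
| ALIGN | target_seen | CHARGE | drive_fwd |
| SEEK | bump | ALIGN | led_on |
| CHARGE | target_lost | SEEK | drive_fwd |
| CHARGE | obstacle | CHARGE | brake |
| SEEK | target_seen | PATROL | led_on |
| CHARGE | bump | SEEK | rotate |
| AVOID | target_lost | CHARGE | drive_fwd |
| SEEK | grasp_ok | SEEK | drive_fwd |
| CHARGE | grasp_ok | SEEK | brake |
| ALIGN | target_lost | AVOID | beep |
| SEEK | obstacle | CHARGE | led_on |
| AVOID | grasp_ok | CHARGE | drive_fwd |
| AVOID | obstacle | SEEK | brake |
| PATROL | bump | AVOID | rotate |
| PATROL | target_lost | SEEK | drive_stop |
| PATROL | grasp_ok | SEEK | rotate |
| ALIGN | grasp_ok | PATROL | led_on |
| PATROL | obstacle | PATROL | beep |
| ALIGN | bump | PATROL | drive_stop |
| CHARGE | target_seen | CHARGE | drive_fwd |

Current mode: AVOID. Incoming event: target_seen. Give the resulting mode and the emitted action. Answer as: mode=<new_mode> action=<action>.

current mode = AVOID; filter table to that mode:
  (AVOID, target_seen) → (PATROL, rotate)  ← event matches
  (AVOID, bump) → (CHARGE, drive_fwd)
  (AVOID, target_lost) → (CHARGE, drive_fwd)
  (AVOID, grasp_ok) → (CHARGE, drive_fwd)
  (AVOID, obstacle) → (SEEK, brake)
event = target_seen selects (PATROL, rotate)

mode=PATROL action=rotate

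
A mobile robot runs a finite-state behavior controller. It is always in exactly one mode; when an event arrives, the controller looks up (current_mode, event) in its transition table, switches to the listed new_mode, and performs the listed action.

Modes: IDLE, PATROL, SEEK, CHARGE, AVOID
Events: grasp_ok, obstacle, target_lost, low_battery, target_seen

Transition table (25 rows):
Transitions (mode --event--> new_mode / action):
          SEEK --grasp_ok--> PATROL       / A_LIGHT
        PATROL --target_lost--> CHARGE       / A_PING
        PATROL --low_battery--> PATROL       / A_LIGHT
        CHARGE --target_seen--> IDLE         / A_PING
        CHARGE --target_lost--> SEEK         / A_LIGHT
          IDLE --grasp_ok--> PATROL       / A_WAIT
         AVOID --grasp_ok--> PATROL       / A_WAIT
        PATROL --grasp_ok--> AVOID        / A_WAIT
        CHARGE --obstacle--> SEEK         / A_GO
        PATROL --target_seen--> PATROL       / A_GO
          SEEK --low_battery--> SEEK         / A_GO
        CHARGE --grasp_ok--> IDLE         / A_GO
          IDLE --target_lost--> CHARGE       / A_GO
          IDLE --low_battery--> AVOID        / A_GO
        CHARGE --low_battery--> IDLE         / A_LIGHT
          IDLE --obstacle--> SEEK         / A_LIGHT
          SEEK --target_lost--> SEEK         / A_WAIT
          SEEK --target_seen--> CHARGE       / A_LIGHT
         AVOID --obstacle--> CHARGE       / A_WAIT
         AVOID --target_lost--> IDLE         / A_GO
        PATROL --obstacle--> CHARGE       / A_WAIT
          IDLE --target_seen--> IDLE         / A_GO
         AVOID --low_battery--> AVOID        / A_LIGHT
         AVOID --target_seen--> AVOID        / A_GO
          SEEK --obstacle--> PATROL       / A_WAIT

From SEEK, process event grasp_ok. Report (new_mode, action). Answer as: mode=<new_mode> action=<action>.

mode=PATROL action=A_LIGHT

current mode = SEEK; filter table to that mode:
  (SEEK, grasp_ok) → (PATROL, A_LIGHT)  ← event matches
  (SEEK, low_battery) → (SEEK, A_GO)
  (SEEK, target_lost) → (SEEK, A_WAIT)
  (SEEK, target_seen) → (CHARGE, A_LIGHT)
  (SEEK, obstacle) → (PATROL, A_WAIT)
event = grasp_ok selects (PATROL, A_LIGHT)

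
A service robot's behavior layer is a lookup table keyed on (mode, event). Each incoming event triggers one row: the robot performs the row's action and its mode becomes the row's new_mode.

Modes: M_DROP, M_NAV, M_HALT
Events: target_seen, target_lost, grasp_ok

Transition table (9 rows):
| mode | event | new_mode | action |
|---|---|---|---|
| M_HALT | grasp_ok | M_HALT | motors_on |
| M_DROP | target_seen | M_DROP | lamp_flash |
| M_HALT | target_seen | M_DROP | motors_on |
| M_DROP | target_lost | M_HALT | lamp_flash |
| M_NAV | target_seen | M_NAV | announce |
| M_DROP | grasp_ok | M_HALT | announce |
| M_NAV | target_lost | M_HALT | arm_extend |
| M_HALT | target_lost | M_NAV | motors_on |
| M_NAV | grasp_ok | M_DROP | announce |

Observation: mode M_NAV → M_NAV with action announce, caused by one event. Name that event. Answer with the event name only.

target_seen

try target_seen: (M_NAV, target_seen) → (M_NAV, announce)  ← matches
try target_lost: (M_NAV, target_lost) → (M_HALT, arm_extend)
try grasp_ok: (M_NAV, grasp_ok) → (M_DROP, announce)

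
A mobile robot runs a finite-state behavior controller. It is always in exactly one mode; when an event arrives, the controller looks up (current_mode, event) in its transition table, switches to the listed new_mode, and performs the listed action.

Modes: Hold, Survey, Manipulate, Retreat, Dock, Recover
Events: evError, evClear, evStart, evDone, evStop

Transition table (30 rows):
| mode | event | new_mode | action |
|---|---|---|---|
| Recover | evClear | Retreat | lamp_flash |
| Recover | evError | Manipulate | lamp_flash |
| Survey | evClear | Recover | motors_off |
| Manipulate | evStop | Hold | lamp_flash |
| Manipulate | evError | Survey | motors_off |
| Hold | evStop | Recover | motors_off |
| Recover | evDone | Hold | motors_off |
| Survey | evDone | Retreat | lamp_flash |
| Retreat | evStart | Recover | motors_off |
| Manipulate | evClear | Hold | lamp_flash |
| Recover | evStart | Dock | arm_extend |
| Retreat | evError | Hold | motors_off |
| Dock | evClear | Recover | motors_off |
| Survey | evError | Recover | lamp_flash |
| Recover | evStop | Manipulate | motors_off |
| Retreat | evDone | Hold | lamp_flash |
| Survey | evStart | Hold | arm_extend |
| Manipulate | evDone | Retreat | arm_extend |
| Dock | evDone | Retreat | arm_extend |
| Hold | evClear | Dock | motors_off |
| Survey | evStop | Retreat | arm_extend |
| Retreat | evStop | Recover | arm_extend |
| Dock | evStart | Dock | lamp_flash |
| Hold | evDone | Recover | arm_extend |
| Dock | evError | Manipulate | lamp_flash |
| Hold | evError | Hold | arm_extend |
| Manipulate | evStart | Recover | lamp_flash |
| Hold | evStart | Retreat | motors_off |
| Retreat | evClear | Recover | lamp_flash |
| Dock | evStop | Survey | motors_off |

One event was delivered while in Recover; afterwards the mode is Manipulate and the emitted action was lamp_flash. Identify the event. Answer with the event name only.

try evError: (Recover, evError) → (Manipulate, lamp_flash)  ← matches
try evClear: (Recover, evClear) → (Retreat, lamp_flash)
try evStart: (Recover, evStart) → (Dock, arm_extend)
try evDone: (Recover, evDone) → (Hold, motors_off)
try evStop: (Recover, evStop) → (Manipulate, motors_off)

evError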